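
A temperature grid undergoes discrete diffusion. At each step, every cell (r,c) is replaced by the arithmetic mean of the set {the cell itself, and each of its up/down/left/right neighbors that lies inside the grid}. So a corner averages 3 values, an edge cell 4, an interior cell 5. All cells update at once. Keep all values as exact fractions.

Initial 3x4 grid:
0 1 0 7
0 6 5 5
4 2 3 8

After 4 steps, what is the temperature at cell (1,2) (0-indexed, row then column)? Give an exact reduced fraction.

Step 1: cell (1,2) = 19/5
Step 2: cell (1,2) = 103/25
Step 3: cell (1,2) = 11659/3000
Step 4: cell (1,2) = 1380787/360000
Full grid after step 4:
  140831/64800 285001/108000 125567/36000 177869/43200
  1035589/432000 33191/11250 1380787/360000 3807203/864000
  29651/10800 235459/72000 881777/216000 597457/129600

Answer: 1380787/360000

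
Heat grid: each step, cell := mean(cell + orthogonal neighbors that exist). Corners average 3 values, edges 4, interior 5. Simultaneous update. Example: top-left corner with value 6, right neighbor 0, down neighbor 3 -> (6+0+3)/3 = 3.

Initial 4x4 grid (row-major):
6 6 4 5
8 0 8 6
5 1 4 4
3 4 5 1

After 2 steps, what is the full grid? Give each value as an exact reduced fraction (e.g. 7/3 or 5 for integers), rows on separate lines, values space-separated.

Answer: 185/36 1261/240 383/80 11/2
76/15 411/100 249/50 189/40
79/20 193/50 377/100 517/120
23/6 271/80 869/240 127/36

Derivation:
After step 1:
  20/3 4 23/4 5
  19/4 23/5 22/5 23/4
  17/4 14/5 22/5 15/4
  4 13/4 7/2 10/3
After step 2:
  185/36 1261/240 383/80 11/2
  76/15 411/100 249/50 189/40
  79/20 193/50 377/100 517/120
  23/6 271/80 869/240 127/36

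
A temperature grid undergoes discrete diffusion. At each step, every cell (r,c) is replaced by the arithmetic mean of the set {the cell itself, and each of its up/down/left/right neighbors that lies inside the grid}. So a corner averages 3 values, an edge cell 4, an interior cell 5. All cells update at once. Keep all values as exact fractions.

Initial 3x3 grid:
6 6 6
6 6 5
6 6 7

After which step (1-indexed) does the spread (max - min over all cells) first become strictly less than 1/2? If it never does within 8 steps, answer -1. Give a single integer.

Answer: 2

Derivation:
Step 1: max=25/4, min=17/3, spread=7/12
Step 2: max=73/12, min=88/15, spread=13/60
  -> spread < 1/2 first at step 2
Step 3: max=29027/4800, min=793/135, spread=7483/43200
Step 4: max=260257/43200, min=639779/108000, spread=21727/216000
Step 5: max=34562681/5760000, min=5764289/972000, spread=10906147/155520000
Step 6: max=932414713/155520000, min=693639941/116640000, spread=36295/746496
Step 7: max=55854962411/9331200000, min=10413084163/1749600000, spread=305773/8957952
Step 8: max=3349170305617/559872000000, min=2501815420619/419904000000, spread=2575951/107495424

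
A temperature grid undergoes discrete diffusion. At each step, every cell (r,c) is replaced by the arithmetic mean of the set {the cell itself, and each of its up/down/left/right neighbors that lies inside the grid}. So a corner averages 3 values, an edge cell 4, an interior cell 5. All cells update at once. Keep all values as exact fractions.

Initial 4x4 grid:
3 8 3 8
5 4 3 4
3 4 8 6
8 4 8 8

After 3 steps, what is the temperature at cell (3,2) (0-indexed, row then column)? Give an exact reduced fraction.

Step 1: cell (3,2) = 7
Step 2: cell (3,2) = 98/15
Step 3: cell (3,2) = 22309/3600
Full grid after step 3:
  10283/2160 16939/3600 1217/240 1231/240
  32843/7200 5893/1200 10143/2000 2629/480
  11929/2400 10219/2000 6913/1200 43403/7200
  3737/720 6827/1200 22309/3600 14183/2160

Answer: 22309/3600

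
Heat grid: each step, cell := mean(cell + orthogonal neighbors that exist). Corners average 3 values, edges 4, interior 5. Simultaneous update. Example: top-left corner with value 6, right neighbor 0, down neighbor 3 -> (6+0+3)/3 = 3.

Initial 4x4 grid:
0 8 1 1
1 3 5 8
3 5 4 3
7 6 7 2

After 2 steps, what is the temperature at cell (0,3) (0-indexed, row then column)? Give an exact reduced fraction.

Answer: 34/9

Derivation:
Step 1: cell (0,3) = 10/3
Step 2: cell (0,3) = 34/9
Full grid after step 2:
  31/12 283/80 857/240 34/9
  263/80 351/100 107/25 481/120
  917/240 473/100 111/25 173/40
  187/36 77/15 99/20 13/3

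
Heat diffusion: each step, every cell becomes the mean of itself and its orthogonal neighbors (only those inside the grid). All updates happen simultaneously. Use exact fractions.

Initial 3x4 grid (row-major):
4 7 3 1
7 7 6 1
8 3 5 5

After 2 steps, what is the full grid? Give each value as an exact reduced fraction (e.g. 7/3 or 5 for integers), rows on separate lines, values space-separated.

Answer: 71/12 43/8 467/120 55/18
49/8 279/50 453/100 779/240
73/12 45/8 557/120 35/9

Derivation:
After step 1:
  6 21/4 17/4 5/3
  13/2 6 22/5 13/4
  6 23/4 19/4 11/3
After step 2:
  71/12 43/8 467/120 55/18
  49/8 279/50 453/100 779/240
  73/12 45/8 557/120 35/9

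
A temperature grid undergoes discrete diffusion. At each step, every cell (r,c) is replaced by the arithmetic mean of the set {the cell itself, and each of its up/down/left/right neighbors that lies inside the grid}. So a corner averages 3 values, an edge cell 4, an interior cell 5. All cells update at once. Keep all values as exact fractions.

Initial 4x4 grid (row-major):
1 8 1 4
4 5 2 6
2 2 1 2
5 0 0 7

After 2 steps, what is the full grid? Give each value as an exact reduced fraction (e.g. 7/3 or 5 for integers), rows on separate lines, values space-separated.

After step 1:
  13/3 15/4 15/4 11/3
  3 21/5 3 7/2
  13/4 2 7/5 4
  7/3 7/4 2 3
After step 2:
  133/36 481/120 85/24 131/36
  887/240 319/100 317/100 85/24
  127/48 63/25 62/25 119/40
  22/9 97/48 163/80 3

Answer: 133/36 481/120 85/24 131/36
887/240 319/100 317/100 85/24
127/48 63/25 62/25 119/40
22/9 97/48 163/80 3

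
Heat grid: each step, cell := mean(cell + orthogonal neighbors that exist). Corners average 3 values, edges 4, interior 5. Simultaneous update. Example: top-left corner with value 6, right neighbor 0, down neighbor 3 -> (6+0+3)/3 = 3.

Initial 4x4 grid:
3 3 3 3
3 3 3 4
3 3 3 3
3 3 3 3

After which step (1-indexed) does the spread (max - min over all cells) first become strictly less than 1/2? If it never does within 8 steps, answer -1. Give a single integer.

Step 1: max=10/3, min=3, spread=1/3
  -> spread < 1/2 first at step 1
Step 2: max=391/120, min=3, spread=31/120
Step 3: max=3451/1080, min=3, spread=211/1080
Step 4: max=340843/108000, min=3, spread=16843/108000
Step 5: max=3054643/972000, min=27079/9000, spread=130111/972000
Step 6: max=91122367/29160000, min=1627159/540000, spread=3255781/29160000
Step 7: max=2724753691/874800000, min=1631107/540000, spread=82360351/874800000
Step 8: max=81483316891/26244000000, min=294106441/97200000, spread=2074577821/26244000000

Answer: 1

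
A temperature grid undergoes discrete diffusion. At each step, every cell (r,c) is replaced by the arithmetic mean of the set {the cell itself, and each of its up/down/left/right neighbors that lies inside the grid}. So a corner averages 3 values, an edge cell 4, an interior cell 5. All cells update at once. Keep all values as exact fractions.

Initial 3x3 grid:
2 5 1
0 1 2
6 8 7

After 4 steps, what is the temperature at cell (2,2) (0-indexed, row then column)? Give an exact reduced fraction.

Answer: 518099/129600

Derivation:
Step 1: cell (2,2) = 17/3
Step 2: cell (2,2) = 167/36
Step 3: cell (2,2) = 9337/2160
Step 4: cell (2,2) = 518099/129600
Full grid after step 4:
  183737/64800 841561/288000 6116/2025
  319187/96000 1220971/360000 3061433/864000
  490949/129600 1723279/432000 518099/129600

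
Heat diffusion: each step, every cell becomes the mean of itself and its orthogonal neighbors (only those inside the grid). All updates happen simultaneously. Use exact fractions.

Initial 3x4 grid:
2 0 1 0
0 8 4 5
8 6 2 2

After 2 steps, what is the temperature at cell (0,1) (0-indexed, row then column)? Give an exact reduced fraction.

Step 1: cell (0,1) = 11/4
Step 2: cell (0,1) = 31/15
Full grid after step 2:
  95/36 31/15 5/2 2
  403/120 417/100 151/50 47/16
  91/18 533/120 33/8 37/12

Answer: 31/15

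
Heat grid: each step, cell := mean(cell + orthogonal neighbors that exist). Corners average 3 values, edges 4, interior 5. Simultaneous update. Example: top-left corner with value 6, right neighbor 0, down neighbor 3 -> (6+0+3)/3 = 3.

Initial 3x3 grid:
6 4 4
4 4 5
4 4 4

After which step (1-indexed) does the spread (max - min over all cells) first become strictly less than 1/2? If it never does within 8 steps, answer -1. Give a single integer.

Step 1: max=14/3, min=4, spread=2/3
Step 2: max=41/9, min=62/15, spread=19/45
  -> spread < 1/2 first at step 2
Step 3: max=1199/270, min=7553/1800, spread=1321/5400
Step 4: max=142421/32400, min=547759/129600, spread=877/5184
Step 5: max=1060439/243000, min=33012173/7776000, spread=7375/62208
Step 6: max=506877539/116640000, min=1988667031/466560000, spread=62149/746496
Step 7: max=15159808829/3499200000, min=119642398757/27993600000, spread=523543/8957952
Step 8: max=1815532121201/419904000000, min=7193213031679/1679616000000, spread=4410589/107495424

Answer: 2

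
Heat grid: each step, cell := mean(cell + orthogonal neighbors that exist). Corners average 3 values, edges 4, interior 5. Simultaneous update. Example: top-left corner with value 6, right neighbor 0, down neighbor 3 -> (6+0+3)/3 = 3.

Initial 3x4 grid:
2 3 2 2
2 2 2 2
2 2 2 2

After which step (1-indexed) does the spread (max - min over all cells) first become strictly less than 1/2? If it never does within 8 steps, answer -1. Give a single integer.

Step 1: max=7/3, min=2, spread=1/3
  -> spread < 1/2 first at step 1
Step 2: max=271/120, min=2, spread=31/120
Step 3: max=2371/1080, min=2, spread=211/1080
Step 4: max=232897/108000, min=3647/1800, spread=14077/108000
Step 5: max=2084407/972000, min=219683/108000, spread=5363/48600
Step 6: max=62060809/29160000, min=122869/60000, spread=93859/1166400
Step 7: max=3709474481/1749600000, min=199736467/97200000, spread=4568723/69984000
Step 8: max=221732435629/104976000000, min=6013618889/2916000000, spread=8387449/167961600

Answer: 1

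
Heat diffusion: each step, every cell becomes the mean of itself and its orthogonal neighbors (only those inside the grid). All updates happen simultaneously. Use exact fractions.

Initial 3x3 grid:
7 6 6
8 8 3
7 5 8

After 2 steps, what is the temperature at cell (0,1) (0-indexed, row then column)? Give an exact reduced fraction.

Answer: 99/16

Derivation:
Step 1: cell (0,1) = 27/4
Step 2: cell (0,1) = 99/16
Full grid after step 2:
  85/12 99/16 6
  163/24 67/10 271/48
  127/18 25/4 223/36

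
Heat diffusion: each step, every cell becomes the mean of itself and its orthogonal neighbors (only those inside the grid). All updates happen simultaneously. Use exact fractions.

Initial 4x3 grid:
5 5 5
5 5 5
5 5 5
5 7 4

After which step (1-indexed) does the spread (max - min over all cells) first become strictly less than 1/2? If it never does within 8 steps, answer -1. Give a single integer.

Answer: 2

Derivation:
Step 1: max=17/3, min=19/4, spread=11/12
Step 2: max=433/80, min=79/16, spread=19/40
  -> spread < 1/2 first at step 2
Step 3: max=11509/2160, min=239/48, spread=377/1080
Step 4: max=1509289/288000, min=7507/1500, spread=13589/57600
Step 5: max=40623397/7776000, min=1082867/216000, spread=328037/1555200
Step 6: max=2422616303/466560000, min=32619649/6480000, spread=2960063/18662400
Step 7: max=144975171877/27993600000, min=326801561/64800000, spread=151875901/1119744000
Step 8: max=8673020277743/1679616000000, min=1842892721/364500000, spread=289552991/2687385600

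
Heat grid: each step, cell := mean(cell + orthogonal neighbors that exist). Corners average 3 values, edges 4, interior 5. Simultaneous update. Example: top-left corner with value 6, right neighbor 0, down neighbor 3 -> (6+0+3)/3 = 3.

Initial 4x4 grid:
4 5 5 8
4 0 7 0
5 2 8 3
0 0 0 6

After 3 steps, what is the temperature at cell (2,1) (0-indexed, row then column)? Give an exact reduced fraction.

Step 1: cell (2,1) = 3
Step 2: cell (2,1) = 277/100
Step 3: cell (2,1) = 4447/1500
Full grid after step 3:
  8351/2160 28991/7200 33191/7200 995/216
  11983/3600 22337/6000 12289/3000 31871/7200
  9503/3600 4447/1500 7071/2000 373/96
  233/108 8393/3600 49/16 493/144

Answer: 4447/1500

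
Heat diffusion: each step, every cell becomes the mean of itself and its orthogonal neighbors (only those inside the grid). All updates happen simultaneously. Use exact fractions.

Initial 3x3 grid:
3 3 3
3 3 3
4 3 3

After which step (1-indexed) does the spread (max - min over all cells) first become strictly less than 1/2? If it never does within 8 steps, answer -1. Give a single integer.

Answer: 1

Derivation:
Step 1: max=10/3, min=3, spread=1/3
  -> spread < 1/2 first at step 1
Step 2: max=59/18, min=3, spread=5/18
Step 3: max=689/216, min=3, spread=41/216
Step 4: max=41011/12960, min=1091/360, spread=347/2592
Step 5: max=2439737/777600, min=10957/3600, spread=2921/31104
Step 6: max=145796539/46656000, min=1321483/432000, spread=24611/373248
Step 7: max=8716802033/2799360000, min=29816741/9720000, spread=207329/4478976
Step 8: max=521914752451/167961600000, min=1594001599/518400000, spread=1746635/53747712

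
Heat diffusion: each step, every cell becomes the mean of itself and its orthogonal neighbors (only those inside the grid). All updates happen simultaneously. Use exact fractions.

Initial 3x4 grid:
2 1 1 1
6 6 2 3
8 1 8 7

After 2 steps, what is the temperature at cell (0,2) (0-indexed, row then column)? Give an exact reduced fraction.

Answer: 113/48

Derivation:
Step 1: cell (0,2) = 5/4
Step 2: cell (0,2) = 113/48
Full grid after step 2:
  11/3 199/80 113/48 37/18
  167/40 419/100 81/25 179/48
  65/12 369/80 81/16 55/12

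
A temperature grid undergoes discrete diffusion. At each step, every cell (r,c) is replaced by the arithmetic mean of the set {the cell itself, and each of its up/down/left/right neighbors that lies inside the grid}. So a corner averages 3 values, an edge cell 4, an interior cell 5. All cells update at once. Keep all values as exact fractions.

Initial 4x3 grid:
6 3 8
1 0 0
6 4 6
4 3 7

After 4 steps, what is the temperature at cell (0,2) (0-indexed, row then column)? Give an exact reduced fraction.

Step 1: cell (0,2) = 11/3
Step 2: cell (0,2) = 137/36
Step 3: cell (0,2) = 1849/540
Step 4: cell (0,2) = 455393/129600
Full grid after step 4:
  438943/129600 967129/288000 455393/129600
  366679/108000 423961/120000 770233/216000
  407089/108000 341027/90000 859553/216000
  259889/64800 1807571/432000 68291/16200

Answer: 455393/129600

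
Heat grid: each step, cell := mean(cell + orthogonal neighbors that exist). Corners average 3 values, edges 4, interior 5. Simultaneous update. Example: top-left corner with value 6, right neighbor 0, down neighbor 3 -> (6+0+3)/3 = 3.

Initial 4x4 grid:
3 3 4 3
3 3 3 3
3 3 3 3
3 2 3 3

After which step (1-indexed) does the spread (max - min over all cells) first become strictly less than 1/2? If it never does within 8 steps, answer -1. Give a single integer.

Answer: 3

Derivation:
Step 1: max=10/3, min=8/3, spread=2/3
Step 2: max=391/120, min=329/120, spread=31/60
Step 3: max=3451/1080, min=3029/1080, spread=211/540
  -> spread < 1/2 first at step 3
Step 4: max=102241/32400, min=92159/32400, spread=5041/16200
Step 5: max=3046111/972000, min=2785889/972000, spread=130111/486000
Step 6: max=90735781/29160000, min=84224219/29160000, spread=3255781/14580000
Step 7: max=2706760351/874800000, min=2542039649/874800000, spread=82360351/437400000
Step 8: max=80806577821/26244000000, min=76657422179/26244000000, spread=2074577821/13122000000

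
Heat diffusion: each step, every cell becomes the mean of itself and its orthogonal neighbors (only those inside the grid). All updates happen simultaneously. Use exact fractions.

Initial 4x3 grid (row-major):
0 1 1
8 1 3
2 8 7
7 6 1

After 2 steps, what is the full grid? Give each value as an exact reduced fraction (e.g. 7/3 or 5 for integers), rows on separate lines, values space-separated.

Answer: 13/6 577/240 65/36
81/20 31/10 817/240
47/10 51/10 1033/240
67/12 599/120 179/36

Derivation:
After step 1:
  3 3/4 5/3
  11/4 21/5 3
  25/4 24/5 19/4
  5 11/2 14/3
After step 2:
  13/6 577/240 65/36
  81/20 31/10 817/240
  47/10 51/10 1033/240
  67/12 599/120 179/36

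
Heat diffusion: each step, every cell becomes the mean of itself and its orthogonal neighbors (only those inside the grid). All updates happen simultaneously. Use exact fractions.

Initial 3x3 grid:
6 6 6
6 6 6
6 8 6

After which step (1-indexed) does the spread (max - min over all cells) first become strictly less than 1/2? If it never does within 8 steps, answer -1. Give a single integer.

Answer: 3

Derivation:
Step 1: max=20/3, min=6, spread=2/3
Step 2: max=787/120, min=6, spread=67/120
Step 3: max=6917/1080, min=607/100, spread=1807/5400
  -> spread < 1/2 first at step 3
Step 4: max=2749963/432000, min=16561/2700, spread=33401/144000
Step 5: max=24557933/3888000, min=1663391/270000, spread=3025513/19440000
Step 6: max=9796126867/1555200000, min=89155949/14400000, spread=53531/497664
Step 7: max=585904925849/93312000000, min=24119116051/3888000000, spread=450953/5971968
Step 8: max=35101223560603/5598720000000, min=2900368610519/466560000000, spread=3799043/71663616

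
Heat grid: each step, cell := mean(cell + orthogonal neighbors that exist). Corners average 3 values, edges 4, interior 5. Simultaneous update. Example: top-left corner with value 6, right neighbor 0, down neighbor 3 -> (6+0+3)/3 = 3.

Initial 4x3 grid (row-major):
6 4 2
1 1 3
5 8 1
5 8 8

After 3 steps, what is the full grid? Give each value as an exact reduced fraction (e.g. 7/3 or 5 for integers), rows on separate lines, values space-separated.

Answer: 7549/2160 9097/2880 557/180
271/72 559/150 323/96
233/48 691/150 1333/288
3967/720 16453/2880 2899/540

Derivation:
After step 1:
  11/3 13/4 3
  13/4 17/5 7/4
  19/4 23/5 5
  6 29/4 17/3
After step 2:
  61/18 799/240 8/3
  113/30 13/4 263/80
  93/20 5 1021/240
  6 1411/240 215/36
After step 3:
  7549/2160 9097/2880 557/180
  271/72 559/150 323/96
  233/48 691/150 1333/288
  3967/720 16453/2880 2899/540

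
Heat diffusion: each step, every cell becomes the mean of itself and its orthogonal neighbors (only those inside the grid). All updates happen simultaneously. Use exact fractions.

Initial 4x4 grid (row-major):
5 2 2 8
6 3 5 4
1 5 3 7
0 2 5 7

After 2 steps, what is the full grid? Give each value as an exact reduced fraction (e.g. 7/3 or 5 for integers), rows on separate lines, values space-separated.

Answer: 133/36 947/240 919/240 179/36
917/240 343/100 457/100 1159/240
211/80 18/5 207/50 271/48
7/3 221/80 223/48 95/18

Derivation:
After step 1:
  13/3 3 17/4 14/3
  15/4 21/5 17/5 6
  3 14/5 5 21/4
  1 3 17/4 19/3
After step 2:
  133/36 947/240 919/240 179/36
  917/240 343/100 457/100 1159/240
  211/80 18/5 207/50 271/48
  7/3 221/80 223/48 95/18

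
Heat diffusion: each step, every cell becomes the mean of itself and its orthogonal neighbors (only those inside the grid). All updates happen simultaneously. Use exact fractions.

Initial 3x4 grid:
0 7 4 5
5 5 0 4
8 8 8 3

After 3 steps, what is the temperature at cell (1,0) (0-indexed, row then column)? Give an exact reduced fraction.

Answer: 12319/2400

Derivation:
Step 1: cell (1,0) = 9/2
Step 2: cell (1,0) = 41/8
Step 3: cell (1,0) = 12319/2400
Full grid after step 3:
  325/72 877/200 3679/900 542/135
  12319/2400 4911/1000 1706/375 3679/900
  139/24 1127/200 987/200 821/180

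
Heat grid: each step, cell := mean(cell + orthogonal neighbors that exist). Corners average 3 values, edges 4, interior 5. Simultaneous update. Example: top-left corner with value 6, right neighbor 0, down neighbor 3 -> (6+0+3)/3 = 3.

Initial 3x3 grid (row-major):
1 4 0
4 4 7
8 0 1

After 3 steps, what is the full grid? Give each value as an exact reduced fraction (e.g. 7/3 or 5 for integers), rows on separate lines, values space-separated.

After step 1:
  3 9/4 11/3
  17/4 19/5 3
  4 13/4 8/3
After step 2:
  19/6 763/240 107/36
  301/80 331/100 197/60
  23/6 823/240 107/36
After step 3:
  1213/360 45461/14400 6793/2160
  5629/1600 20357/6000 2821/900
  147/40 48761/14400 6973/2160

Answer: 1213/360 45461/14400 6793/2160
5629/1600 20357/6000 2821/900
147/40 48761/14400 6973/2160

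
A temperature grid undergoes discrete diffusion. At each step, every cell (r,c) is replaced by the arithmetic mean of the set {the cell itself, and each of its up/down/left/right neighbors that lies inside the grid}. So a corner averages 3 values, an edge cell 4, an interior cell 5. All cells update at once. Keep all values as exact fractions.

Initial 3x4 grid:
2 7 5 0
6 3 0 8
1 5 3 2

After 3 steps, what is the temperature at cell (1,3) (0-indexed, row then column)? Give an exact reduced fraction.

Answer: 4799/1440

Derivation:
Step 1: cell (1,3) = 5/2
Step 2: cell (1,3) = 449/120
Step 3: cell (1,3) = 4799/1440
Full grid after step 3:
  2939/720 1883/480 5197/1440 7823/2160
  907/240 59/16 4283/1200 4799/1440
  1297/360 829/240 1183/360 1847/540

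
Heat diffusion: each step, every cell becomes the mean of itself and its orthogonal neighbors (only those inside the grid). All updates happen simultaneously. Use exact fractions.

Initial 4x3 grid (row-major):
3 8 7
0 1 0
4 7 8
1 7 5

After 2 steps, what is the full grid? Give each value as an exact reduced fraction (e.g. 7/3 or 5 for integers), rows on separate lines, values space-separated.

After step 1:
  11/3 19/4 5
  2 16/5 4
  3 27/5 5
  4 5 20/3
After step 2:
  125/36 997/240 55/12
  89/30 387/100 43/10
  18/5 108/25 79/15
  4 79/15 50/9

Answer: 125/36 997/240 55/12
89/30 387/100 43/10
18/5 108/25 79/15
4 79/15 50/9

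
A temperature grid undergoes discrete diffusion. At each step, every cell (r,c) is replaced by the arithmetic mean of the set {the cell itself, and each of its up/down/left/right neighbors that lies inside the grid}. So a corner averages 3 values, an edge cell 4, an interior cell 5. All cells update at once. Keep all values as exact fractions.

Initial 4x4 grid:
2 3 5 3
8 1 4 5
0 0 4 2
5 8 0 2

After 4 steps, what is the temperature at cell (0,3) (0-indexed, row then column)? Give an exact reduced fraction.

Answer: 46027/12960

Derivation:
Step 1: cell (0,3) = 13/3
Step 2: cell (0,3) = 139/36
Step 3: cell (0,3) = 8093/2160
Step 4: cell (0,3) = 46027/12960
Full grid after step 4:
  107833/32400 182651/54000 37849/10800 46027/12960
  353557/108000 292459/90000 586229/180000 144853/43200
  351949/108000 559031/180000 10939/3600 634217/216000
  211613/64800 677933/216000 617477/216000 91657/32400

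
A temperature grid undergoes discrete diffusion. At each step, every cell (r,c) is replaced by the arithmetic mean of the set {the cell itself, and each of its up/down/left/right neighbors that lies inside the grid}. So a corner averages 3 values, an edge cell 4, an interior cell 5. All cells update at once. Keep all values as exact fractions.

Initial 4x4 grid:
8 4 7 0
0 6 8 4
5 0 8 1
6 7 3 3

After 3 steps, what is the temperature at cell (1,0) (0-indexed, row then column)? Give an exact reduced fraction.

Answer: 1873/400

Derivation:
Step 1: cell (1,0) = 19/4
Step 2: cell (1,0) = 151/40
Step 3: cell (1,0) = 1873/400
Full grid after step 3:
  179/40 3037/600 8233/1800 9781/2160
  1873/400 4411/1000 29311/6000 28987/7200
  1661/400 1919/400 12391/3000 29963/7200
  1123/240 10301/2400 32183/7200 803/216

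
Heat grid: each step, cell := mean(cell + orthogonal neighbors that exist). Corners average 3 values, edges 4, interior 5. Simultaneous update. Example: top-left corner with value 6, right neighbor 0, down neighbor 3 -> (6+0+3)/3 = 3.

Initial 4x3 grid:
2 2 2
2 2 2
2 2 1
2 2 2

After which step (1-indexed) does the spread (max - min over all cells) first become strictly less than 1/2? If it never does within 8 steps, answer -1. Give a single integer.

Answer: 1

Derivation:
Step 1: max=2, min=5/3, spread=1/3
  -> spread < 1/2 first at step 1
Step 2: max=2, min=209/120, spread=31/120
Step 3: max=2, min=1949/1080, spread=211/1080
Step 4: max=3553/1800, min=199103/108000, spread=14077/108000
Step 5: max=212317/108000, min=1803593/972000, spread=5363/48600
Step 6: max=117131/60000, min=54579191/29160000, spread=93859/1166400
Step 7: max=189063533/97200000, min=3288925519/1749600000, spread=4568723/69984000
Step 8: max=5650381111/2916000000, min=198171564371/104976000000, spread=8387449/167961600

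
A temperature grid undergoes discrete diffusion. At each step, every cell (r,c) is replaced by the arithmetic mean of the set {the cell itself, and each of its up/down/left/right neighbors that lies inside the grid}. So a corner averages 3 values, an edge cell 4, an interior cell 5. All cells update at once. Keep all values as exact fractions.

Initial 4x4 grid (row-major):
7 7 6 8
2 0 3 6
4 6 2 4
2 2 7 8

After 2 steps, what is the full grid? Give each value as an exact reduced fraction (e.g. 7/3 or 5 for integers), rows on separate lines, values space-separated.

Answer: 163/36 299/60 79/15 215/36
941/240 361/100 453/100 1219/240
733/240 371/100 407/100 1259/240
125/36 217/60 74/15 193/36

Derivation:
After step 1:
  16/3 5 6 20/3
  13/4 18/5 17/5 21/4
  7/2 14/5 22/5 5
  8/3 17/4 19/4 19/3
After step 2:
  163/36 299/60 79/15 215/36
  941/240 361/100 453/100 1219/240
  733/240 371/100 407/100 1259/240
  125/36 217/60 74/15 193/36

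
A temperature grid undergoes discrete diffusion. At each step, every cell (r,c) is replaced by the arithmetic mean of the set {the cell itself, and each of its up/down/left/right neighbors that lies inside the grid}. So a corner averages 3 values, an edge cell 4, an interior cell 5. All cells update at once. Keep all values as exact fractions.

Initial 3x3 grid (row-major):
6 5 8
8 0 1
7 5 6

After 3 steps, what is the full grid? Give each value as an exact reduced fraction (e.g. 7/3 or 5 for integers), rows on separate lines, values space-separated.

Answer: 713/135 22957/4800 4799/1080
25007/4800 28327/6000 60971/14400
11323/2160 33673/7200 3091/720

Derivation:
After step 1:
  19/3 19/4 14/3
  21/4 19/5 15/4
  20/3 9/2 4
After step 2:
  49/9 391/80 79/18
  441/80 441/100 973/240
  197/36 569/120 49/12
After step 3:
  713/135 22957/4800 4799/1080
  25007/4800 28327/6000 60971/14400
  11323/2160 33673/7200 3091/720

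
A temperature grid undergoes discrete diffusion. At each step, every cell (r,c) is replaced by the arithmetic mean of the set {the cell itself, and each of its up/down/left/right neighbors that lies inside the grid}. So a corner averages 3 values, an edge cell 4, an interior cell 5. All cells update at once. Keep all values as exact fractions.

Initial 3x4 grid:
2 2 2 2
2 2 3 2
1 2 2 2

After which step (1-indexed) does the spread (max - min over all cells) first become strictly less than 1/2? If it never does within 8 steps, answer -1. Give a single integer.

Step 1: max=9/4, min=5/3, spread=7/12
Step 2: max=223/100, min=31/18, spread=457/900
Step 3: max=10411/4800, min=4027/2160, spread=13159/43200
  -> spread < 1/2 first at step 3
Step 4: max=92951/43200, min=245153/129600, spread=337/1296
Step 5: max=36798691/17280000, min=15075127/7776000, spread=29685679/155520000
Step 6: max=329769581/155520000, min=912742493/466560000, spread=61253/373248
Step 7: max=19643739679/9331200000, min=55338146287/27993600000, spread=14372291/111974400
Step 8: max=1173505543661/559872000000, min=3339925204733/1679616000000, spread=144473141/1343692800

Answer: 3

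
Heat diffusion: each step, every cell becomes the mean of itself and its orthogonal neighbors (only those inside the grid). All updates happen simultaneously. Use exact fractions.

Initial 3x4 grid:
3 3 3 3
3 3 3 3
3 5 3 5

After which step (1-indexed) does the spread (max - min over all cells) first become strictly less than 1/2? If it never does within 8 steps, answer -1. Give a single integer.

Step 1: max=4, min=3, spread=1
Step 2: max=67/18, min=3, spread=13/18
Step 3: max=12857/3600, min=307/100, spread=361/720
Step 4: max=226369/64800, min=8461/2700, spread=4661/12960
  -> spread < 1/2 first at step 4
Step 5: max=11118863/3240000, min=3436621/1080000, spread=809/3240
Step 6: max=793930399/233280000, min=31195301/9720000, spread=1809727/9331200
Step 7: max=47234847941/13996800000, min=235900573/72900000, spread=77677517/559872000
Step 8: max=2821322394319/839808000000, min=18955066451/5832000000, spread=734342603/6718464000

Answer: 4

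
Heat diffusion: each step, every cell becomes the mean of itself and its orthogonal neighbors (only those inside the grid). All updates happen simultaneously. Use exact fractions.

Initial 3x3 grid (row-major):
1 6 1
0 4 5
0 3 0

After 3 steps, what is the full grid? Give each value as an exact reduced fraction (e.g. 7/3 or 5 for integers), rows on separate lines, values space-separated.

After step 1:
  7/3 3 4
  5/4 18/5 5/2
  1 7/4 8/3
After step 2:
  79/36 97/30 19/6
  491/240 121/50 383/120
  4/3 541/240 83/36
After step 3:
  5381/2160 9913/3600 1151/360
  28777/14400 2629/1000 19951/7200
  169/90 29927/14400 5581/2160

Answer: 5381/2160 9913/3600 1151/360
28777/14400 2629/1000 19951/7200
169/90 29927/14400 5581/2160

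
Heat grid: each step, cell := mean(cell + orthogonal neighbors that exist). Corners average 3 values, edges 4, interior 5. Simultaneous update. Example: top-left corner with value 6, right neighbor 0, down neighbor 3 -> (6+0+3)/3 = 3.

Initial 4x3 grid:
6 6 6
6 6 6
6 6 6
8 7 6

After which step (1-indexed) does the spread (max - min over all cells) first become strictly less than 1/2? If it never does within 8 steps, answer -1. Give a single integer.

Answer: 4

Derivation:
Step 1: max=7, min=6, spread=1
Step 2: max=27/4, min=6, spread=3/4
Step 3: max=4739/720, min=6, spread=419/720
Step 4: max=280403/43200, min=1354/225, spread=4087/8640
  -> spread < 1/2 first at step 4
Step 5: max=616831/96000, min=326449/54000, spread=65659/172800
Step 6: max=992390263/155520000, min=3278551/540000, spread=1926703/6220800
Step 7: max=59229966517/9331200000, min=592526677/97200000, spread=93896221/373248000
Step 8: max=1179908380501/186624000000, min=71344946711/11664000000, spread=61422773/298598400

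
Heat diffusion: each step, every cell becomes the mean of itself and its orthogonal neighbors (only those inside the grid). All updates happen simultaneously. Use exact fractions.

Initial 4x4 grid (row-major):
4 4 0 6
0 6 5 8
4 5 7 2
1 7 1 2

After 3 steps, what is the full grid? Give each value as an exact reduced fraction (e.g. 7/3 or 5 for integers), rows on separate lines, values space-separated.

After step 1:
  8/3 7/2 15/4 14/3
  7/2 4 26/5 21/4
  5/2 29/5 4 19/4
  4 7/2 17/4 5/3
After step 2:
  29/9 167/48 1027/240 41/9
  19/6 22/5 111/25 149/30
  79/20 99/25 24/5 47/12
  10/3 351/80 161/48 32/9
After step 3:
  1421/432 5537/1440 30157/7200 9937/2160
  2653/720 4667/1200 27463/6000 16091/3600
  1441/400 8599/2000 4913/1200 3103/720
  2801/720 3007/800 1159/288 1559/432

Answer: 1421/432 5537/1440 30157/7200 9937/2160
2653/720 4667/1200 27463/6000 16091/3600
1441/400 8599/2000 4913/1200 3103/720
2801/720 3007/800 1159/288 1559/432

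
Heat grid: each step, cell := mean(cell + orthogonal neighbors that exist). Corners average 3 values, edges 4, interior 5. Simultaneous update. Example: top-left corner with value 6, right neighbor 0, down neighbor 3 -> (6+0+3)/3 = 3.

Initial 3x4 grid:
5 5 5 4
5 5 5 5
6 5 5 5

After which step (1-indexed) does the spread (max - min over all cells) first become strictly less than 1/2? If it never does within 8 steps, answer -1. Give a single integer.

Step 1: max=16/3, min=14/3, spread=2/3
Step 2: max=95/18, min=85/18, spread=5/9
Step 3: max=1121/216, min=1039/216, spread=41/108
  -> spread < 1/2 first at step 3
Step 4: max=133817/25920, min=125383/25920, spread=4217/12960
Step 5: max=1593617/311040, min=1516783/311040, spread=38417/155520
Step 6: max=95215471/18662400, min=91408529/18662400, spread=1903471/9331200
Step 7: max=1137782617/223948800, min=1101705383/223948800, spread=18038617/111974400
Step 8: max=68068618523/13436928000, min=66300661477/13436928000, spread=883978523/6718464000

Answer: 3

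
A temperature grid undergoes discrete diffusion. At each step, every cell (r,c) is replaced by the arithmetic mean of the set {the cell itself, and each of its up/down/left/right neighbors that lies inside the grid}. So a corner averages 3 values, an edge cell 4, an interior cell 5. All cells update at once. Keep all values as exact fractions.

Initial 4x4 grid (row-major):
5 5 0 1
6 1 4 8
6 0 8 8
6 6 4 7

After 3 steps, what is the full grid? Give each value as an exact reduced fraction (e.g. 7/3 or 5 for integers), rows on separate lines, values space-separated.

Answer: 8657/2160 26141/7200 8479/2400 2819/720
15433/3600 947/240 1709/400 5597/1200
5447/1200 1861/400 29939/6000 20971/3600
3539/720 11659/2400 40817/7200 13073/2160

Derivation:
After step 1:
  16/3 11/4 5/2 3
  9/2 16/5 21/5 21/4
  9/2 21/5 24/5 31/4
  6 4 25/4 19/3
After step 2:
  151/36 827/240 249/80 43/12
  263/60 377/100 399/100 101/20
  24/5 207/50 136/25 181/30
  29/6 409/80 1283/240 61/9
After step 3:
  8657/2160 26141/7200 8479/2400 2819/720
  15433/3600 947/240 1709/400 5597/1200
  5447/1200 1861/400 29939/6000 20971/3600
  3539/720 11659/2400 40817/7200 13073/2160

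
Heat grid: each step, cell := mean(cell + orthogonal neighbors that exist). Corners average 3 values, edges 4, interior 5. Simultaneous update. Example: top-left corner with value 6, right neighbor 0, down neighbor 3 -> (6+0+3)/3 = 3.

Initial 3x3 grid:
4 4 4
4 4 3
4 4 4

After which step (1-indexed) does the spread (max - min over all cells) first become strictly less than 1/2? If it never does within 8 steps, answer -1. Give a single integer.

Answer: 1

Derivation:
Step 1: max=4, min=11/3, spread=1/3
  -> spread < 1/2 first at step 1
Step 2: max=4, min=893/240, spread=67/240
Step 3: max=793/200, min=8203/2160, spread=1807/10800
Step 4: max=21239/5400, min=3298037/864000, spread=33401/288000
Step 5: max=2116609/540000, min=29874067/7776000, spread=3025513/38880000
Step 6: max=112444051/28800000, min=11976673133/3110400000, spread=53531/995328
Step 7: max=30312883949/7776000000, min=720463074151/186624000000, spread=450953/11943936
Step 8: max=3631471389481/933120000000, min=43280856439397/11197440000000, spread=3799043/143327232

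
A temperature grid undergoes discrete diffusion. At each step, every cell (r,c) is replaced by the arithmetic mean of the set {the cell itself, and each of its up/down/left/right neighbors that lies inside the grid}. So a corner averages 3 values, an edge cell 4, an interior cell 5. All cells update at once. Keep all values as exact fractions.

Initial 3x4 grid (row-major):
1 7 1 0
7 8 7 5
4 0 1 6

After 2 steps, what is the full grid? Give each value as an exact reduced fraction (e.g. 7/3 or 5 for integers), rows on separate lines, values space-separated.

Answer: 19/4 47/10 18/5 41/12
73/15 227/50 439/100 149/40
143/36 973/240 303/80 4

Derivation:
After step 1:
  5 17/4 15/4 2
  5 29/5 22/5 9/2
  11/3 13/4 7/2 4
After step 2:
  19/4 47/10 18/5 41/12
  73/15 227/50 439/100 149/40
  143/36 973/240 303/80 4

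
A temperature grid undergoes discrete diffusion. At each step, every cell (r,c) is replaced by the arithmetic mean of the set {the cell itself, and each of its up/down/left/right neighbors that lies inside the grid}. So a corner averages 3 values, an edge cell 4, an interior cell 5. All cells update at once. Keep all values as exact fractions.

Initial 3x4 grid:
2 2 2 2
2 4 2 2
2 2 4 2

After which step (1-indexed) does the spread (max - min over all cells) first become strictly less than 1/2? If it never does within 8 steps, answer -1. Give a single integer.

Answer: 3

Derivation:
Step 1: max=3, min=2, spread=1
Step 2: max=329/120, min=2, spread=89/120
Step 3: max=3107/1200, min=889/400, spread=11/30
  -> spread < 1/2 first at step 3
Step 4: max=271547/108000, min=24217/10800, spread=29377/108000
Step 5: max=334171/135000, min=624517/270000, spread=1753/10800
Step 6: max=7027807/2880000, min=45218041/19440000, spread=71029/622080
Step 7: max=4726716229/1944000000, min=2741823619/1166400000, spread=7359853/91125000
Step 8: max=25090144567/10368000000, min=55025335807/23328000000, spread=45679663/746496000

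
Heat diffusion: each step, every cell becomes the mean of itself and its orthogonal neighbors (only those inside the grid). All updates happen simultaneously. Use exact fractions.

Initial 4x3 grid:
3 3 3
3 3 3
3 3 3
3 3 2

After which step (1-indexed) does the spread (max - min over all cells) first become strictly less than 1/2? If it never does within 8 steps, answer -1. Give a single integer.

Step 1: max=3, min=8/3, spread=1/3
  -> spread < 1/2 first at step 1
Step 2: max=3, min=49/18, spread=5/18
Step 3: max=3, min=607/216, spread=41/216
Step 4: max=3, min=73543/25920, spread=4217/25920
Step 5: max=21521/7200, min=4456451/1555200, spread=38417/311040
Step 6: max=429403/144000, min=268735789/93312000, spread=1903471/18662400
Step 7: max=12844241/4320000, min=16195170911/5598720000, spread=18038617/223948800
Step 8: max=1153473241/388800000, min=974501417149/335923200000, spread=883978523/13436928000

Answer: 1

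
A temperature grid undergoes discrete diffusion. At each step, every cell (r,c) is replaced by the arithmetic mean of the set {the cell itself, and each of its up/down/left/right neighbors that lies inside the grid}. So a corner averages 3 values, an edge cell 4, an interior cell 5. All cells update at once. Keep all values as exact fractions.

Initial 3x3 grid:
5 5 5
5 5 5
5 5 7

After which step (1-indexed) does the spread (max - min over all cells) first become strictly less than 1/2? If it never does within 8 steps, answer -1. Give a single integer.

Step 1: max=17/3, min=5, spread=2/3
Step 2: max=50/9, min=5, spread=5/9
Step 3: max=581/108, min=5, spread=41/108
  -> spread < 1/2 first at step 3
Step 4: max=34531/6480, min=911/180, spread=347/1296
Step 5: max=2050937/388800, min=9157/1800, spread=2921/15552
Step 6: max=122468539/23328000, min=1105483/216000, spread=24611/186624
Step 7: max=7317122033/1399680000, min=24956741/4860000, spread=207329/2239488
Step 8: max=437933952451/83980800000, min=1334801599/259200000, spread=1746635/26873856

Answer: 3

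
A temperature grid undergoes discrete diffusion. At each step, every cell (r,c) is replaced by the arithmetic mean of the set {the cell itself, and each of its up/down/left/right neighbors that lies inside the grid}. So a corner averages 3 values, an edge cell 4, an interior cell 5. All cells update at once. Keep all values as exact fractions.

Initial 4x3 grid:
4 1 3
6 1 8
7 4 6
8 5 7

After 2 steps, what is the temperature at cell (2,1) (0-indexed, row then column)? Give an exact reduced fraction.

Answer: 271/50

Derivation:
Step 1: cell (2,1) = 23/5
Step 2: cell (2,1) = 271/50
Full grid after step 2:
  125/36 167/48 43/12
  221/48 397/100 75/16
  1321/240 271/50 427/80
  227/36 349/60 73/12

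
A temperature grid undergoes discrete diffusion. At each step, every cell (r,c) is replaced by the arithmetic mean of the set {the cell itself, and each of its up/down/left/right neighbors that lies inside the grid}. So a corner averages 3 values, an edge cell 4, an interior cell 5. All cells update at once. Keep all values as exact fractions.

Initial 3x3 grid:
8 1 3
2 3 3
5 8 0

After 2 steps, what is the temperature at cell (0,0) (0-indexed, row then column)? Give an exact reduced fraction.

Answer: 143/36

Derivation:
Step 1: cell (0,0) = 11/3
Step 2: cell (0,0) = 143/36
Full grid after step 2:
  143/36 263/80 25/9
  497/120 179/50 233/80
  9/2 241/60 119/36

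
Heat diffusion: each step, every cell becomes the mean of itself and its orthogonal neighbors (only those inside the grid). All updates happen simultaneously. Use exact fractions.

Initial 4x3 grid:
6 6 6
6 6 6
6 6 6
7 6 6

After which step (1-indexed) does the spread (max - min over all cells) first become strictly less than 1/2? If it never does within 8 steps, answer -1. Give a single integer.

Step 1: max=19/3, min=6, spread=1/3
  -> spread < 1/2 first at step 1
Step 2: max=113/18, min=6, spread=5/18
Step 3: max=1337/216, min=6, spread=41/216
Step 4: max=159737/25920, min=6, spread=4217/25920
Step 5: max=9540349/1555200, min=43279/7200, spread=38417/311040
Step 6: max=571072211/93312000, min=866597/144000, spread=1903471/18662400
Step 7: max=34193309089/5598720000, min=26035759/4320000, spread=18038617/223948800
Step 8: max=2048807382851/335923200000, min=2345726759/388800000, spread=883978523/13436928000

Answer: 1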